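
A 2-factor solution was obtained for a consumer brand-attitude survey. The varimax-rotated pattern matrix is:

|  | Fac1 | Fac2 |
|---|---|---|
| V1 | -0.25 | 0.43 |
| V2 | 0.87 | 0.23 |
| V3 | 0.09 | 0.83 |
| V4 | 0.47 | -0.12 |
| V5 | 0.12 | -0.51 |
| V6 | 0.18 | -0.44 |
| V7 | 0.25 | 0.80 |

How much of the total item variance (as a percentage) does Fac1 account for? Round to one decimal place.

16.5%

SS loadings for Fac1 = (-0.25)² + 0.87² + 0.09² + 0.47² + 0.12² + 0.18² + 0.25² = 1.1577
With 7 standardized items, total variance = 7. Proportion = 1.1577/7 = 0.1654 → 16.54%.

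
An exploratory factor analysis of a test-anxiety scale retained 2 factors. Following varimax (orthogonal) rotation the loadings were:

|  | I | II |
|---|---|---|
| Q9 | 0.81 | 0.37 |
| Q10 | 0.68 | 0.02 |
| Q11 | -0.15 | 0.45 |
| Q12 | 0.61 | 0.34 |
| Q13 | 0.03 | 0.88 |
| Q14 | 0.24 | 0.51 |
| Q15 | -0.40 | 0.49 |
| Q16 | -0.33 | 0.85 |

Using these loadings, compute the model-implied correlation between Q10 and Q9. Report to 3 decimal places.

0.558

r̂ = Σ λ_i·λ_j across factors = (0.68)(0.81) + (0.02)(0.37)
  = +0.5508 +0.0074 = 0.5582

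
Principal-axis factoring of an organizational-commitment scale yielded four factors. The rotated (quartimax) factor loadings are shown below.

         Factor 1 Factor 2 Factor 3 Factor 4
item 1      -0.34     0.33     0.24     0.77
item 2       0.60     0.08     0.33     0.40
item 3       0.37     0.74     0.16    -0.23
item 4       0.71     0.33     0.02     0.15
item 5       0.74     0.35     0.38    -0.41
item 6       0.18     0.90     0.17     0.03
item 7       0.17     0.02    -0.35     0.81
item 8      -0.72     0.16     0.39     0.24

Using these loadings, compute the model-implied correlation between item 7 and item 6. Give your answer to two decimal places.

r̂ = Σ λ_i·λ_j across factors = (0.17)(0.18) + (0.02)(0.90) + (-0.35)(0.17) + (0.81)(0.03)
  = +0.0306 +0.0180 -0.0595 +0.0243 = 0.0134

0.01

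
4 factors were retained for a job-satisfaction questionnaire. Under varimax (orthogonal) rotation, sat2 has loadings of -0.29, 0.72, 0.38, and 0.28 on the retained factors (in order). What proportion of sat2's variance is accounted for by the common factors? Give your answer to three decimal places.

0.825

h² = (-0.29)² + 0.72² + 0.38² + 0.28² = 0.0841 + 0.5184 + 0.1444 + 0.0784 = 0.8253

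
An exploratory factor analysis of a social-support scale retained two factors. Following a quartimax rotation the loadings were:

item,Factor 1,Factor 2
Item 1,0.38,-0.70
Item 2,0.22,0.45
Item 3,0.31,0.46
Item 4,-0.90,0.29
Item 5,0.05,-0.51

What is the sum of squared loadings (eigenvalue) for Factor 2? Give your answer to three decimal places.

1.248

SS loadings for Factor 2 = (-0.70)² + 0.45² + 0.46² + 0.29² + (-0.51)² = 0.4900 + 0.2025 + 0.2116 + 0.0841 + 0.2601 = 1.2483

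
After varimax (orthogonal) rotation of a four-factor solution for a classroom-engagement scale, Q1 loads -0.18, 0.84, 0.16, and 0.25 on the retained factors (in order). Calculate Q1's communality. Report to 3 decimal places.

0.826

h² = (-0.18)² + 0.84² + 0.16² + 0.25² = 0.0324 + 0.7056 + 0.0256 + 0.0625 = 0.8261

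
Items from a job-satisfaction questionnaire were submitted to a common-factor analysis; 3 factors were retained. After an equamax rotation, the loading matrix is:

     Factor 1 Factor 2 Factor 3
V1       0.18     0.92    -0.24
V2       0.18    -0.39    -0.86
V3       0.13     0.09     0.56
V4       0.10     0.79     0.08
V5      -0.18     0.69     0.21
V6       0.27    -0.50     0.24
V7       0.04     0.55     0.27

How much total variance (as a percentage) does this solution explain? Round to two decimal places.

59.28%

Communalities: 0.9364, 0.9241, 0.3386, 0.6405, 0.5526, 0.3805, 0.3770; Σh² = 4.1497.
Total variance with 7 standardized items is 7, so the solution explains 4.1497/7 = 0.5928 = 59.28%.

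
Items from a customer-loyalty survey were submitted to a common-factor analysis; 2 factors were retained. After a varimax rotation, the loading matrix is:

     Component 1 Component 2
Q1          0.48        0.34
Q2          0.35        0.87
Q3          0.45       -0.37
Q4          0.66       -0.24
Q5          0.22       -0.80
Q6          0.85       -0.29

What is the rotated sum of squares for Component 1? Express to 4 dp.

1.7619

SS loadings for Component 1 = 0.48² + 0.35² + 0.45² + 0.66² + 0.22² + 0.85² = 0.2304 + 0.1225 + 0.2025 + 0.4356 + 0.0484 + 0.7225 = 1.7619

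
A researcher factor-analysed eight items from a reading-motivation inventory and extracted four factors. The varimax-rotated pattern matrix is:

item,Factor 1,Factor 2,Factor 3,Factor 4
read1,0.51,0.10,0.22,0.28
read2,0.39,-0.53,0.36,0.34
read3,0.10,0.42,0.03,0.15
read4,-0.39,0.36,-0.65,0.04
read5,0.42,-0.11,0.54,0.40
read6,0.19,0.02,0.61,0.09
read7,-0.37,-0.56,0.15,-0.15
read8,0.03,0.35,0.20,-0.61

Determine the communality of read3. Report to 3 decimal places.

0.210

h² = 0.10² + 0.42² + 0.03² + 0.15² = 0.0100 + 0.1764 + 0.0009 + 0.0225 = 0.2098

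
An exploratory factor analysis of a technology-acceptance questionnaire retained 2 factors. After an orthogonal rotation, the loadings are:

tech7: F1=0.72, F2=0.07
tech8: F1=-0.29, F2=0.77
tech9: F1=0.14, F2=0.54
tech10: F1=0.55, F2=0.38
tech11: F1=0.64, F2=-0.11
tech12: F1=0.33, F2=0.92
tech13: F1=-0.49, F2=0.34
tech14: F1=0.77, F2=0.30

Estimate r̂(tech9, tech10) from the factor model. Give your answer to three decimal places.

0.282

r̂ = Σ λ_i·λ_j across factors = (0.14)(0.55) + (0.54)(0.38)
  = +0.0770 +0.2052 = 0.2822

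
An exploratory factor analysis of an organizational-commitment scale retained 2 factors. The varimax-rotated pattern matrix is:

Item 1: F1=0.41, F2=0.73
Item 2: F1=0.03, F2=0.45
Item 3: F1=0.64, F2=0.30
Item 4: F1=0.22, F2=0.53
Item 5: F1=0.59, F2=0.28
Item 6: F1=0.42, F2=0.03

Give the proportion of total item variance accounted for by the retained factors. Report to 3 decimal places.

0.390

Communalities: 0.7010, 0.2034, 0.4996, 0.3293, 0.4265, 0.1773; Σh² = 2.3371.
Total variance with 6 standardized items is 6, so the solution explains 2.3371/6 = 0.3895.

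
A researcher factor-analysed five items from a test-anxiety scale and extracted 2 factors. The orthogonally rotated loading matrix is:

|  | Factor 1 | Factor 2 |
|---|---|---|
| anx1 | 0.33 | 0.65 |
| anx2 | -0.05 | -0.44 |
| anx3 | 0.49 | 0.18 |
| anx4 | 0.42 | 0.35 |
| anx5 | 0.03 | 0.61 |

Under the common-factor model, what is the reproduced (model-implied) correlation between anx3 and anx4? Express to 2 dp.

0.27

r̂ = Σ λ_i·λ_j across factors = (0.49)(0.42) + (0.18)(0.35)
  = +0.2058 +0.0630 = 0.2688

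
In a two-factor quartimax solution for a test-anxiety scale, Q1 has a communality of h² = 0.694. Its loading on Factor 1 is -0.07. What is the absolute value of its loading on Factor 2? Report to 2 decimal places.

Under orthogonal rotation h² = Σλ², so λ_Factor 2² = h² − (0.0049) = 0.694 − 0.0049 = 0.6891.
|λ| = √0.6891 = 0.8301.

0.83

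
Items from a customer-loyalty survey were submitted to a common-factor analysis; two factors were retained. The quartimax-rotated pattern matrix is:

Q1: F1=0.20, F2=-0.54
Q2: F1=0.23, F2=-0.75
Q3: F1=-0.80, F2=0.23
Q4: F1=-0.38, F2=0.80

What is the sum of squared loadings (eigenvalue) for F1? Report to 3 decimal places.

0.877

SS loadings for F1 = 0.20² + 0.23² + (-0.80)² + (-0.38)² = 0.0400 + 0.0529 + 0.6400 + 0.1444 = 0.8773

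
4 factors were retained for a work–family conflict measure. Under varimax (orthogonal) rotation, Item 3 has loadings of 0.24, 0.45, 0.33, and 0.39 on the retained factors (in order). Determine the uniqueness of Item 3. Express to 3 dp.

0.479

h² = 0.24² + 0.45² + 0.33² + 0.39² = 0.0576 + 0.2025 + 0.1089 + 0.1521 = 0.5211
Uniqueness u² = 1 − h² = 1 − 0.5211 = 0.4789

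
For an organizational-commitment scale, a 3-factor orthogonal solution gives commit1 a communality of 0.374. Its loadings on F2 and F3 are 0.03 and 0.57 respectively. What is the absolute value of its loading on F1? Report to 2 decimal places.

0.22

Under orthogonal rotation h² = Σλ², so λ_F1² = h² − (0.3258) = 0.374 − 0.3258 = 0.0482.
|λ| = √0.0482 = 0.2195.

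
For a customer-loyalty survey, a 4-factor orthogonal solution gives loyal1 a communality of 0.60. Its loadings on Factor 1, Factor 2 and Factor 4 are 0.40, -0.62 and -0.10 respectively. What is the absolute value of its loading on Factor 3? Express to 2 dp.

Under orthogonal rotation h² = Σλ², so λ_Factor 3² = h² − (0.5544) = 0.60 − 0.5544 = 0.0456.
|λ| = √0.0456 = 0.2135.

0.21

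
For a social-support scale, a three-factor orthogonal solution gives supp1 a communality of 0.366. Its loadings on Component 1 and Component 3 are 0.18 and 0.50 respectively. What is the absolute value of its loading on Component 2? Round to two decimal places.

Under orthogonal rotation h² = Σλ², so λ_Component 2² = h² − (0.2824) = 0.366 − 0.2824 = 0.0836.
|λ| = √0.0836 = 0.2891.

0.29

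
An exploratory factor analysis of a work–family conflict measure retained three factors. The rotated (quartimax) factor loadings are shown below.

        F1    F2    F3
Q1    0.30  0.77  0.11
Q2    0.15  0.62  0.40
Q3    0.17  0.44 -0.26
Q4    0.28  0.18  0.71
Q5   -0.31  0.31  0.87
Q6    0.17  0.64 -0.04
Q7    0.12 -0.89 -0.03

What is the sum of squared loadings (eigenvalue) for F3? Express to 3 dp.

1.503

SS loadings for F3 = 0.11² + 0.40² + (-0.26)² + 0.71² + 0.87² + (-0.04)² + (-0.03)² = 0.0121 + 0.1600 + 0.0676 + 0.5041 + 0.7569 + 0.0016 + 0.0009 = 1.5032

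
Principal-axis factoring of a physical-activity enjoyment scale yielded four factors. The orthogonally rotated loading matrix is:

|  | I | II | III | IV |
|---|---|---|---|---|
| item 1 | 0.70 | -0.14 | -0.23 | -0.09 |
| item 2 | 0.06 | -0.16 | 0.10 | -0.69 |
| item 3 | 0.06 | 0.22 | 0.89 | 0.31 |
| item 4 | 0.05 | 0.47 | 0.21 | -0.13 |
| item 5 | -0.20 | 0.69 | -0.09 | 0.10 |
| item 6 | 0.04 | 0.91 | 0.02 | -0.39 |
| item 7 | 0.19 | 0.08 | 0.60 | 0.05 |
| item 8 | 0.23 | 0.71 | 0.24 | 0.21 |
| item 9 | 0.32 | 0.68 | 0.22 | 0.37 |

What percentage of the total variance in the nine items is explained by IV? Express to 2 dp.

SS loadings for IV = (-0.09)² + (-0.69)² + 0.31² + (-0.13)² + 0.10² + (-0.39)² + 0.05² + 0.21² + 0.37² = 0.9428
With 9 standardized items, total variance = 9. Proportion = 0.9428/9 = 0.1048 → 10.48%.

10.48%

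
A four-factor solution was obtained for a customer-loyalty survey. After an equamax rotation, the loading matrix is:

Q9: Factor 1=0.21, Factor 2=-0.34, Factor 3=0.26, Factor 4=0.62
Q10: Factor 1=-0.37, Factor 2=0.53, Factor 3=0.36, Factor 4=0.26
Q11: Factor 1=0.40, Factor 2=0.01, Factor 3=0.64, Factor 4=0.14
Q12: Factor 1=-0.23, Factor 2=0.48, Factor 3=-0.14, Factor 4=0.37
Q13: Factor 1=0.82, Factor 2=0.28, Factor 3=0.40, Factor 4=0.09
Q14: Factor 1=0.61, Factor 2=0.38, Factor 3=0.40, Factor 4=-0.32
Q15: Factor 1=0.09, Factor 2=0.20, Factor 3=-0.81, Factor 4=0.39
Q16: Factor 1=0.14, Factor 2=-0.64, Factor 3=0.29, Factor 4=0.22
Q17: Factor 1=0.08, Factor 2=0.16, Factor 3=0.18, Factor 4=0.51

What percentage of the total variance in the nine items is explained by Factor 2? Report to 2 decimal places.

14.72%

SS loadings for Factor 2 = (-0.34)² + 0.53² + 0.01² + 0.48² + 0.28² + 0.38² + 0.20² + (-0.64)² + 0.16² = 1.3250
With 9 standardized items, total variance = 9. Proportion = 1.3250/9 = 0.1472 → 14.72%.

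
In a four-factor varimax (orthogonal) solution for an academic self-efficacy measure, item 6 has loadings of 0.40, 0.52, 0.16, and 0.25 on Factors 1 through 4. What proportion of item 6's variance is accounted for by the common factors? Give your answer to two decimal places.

0.52

h² = 0.40² + 0.52² + 0.16² + 0.25² = 0.1600 + 0.2704 + 0.0256 + 0.0625 = 0.5185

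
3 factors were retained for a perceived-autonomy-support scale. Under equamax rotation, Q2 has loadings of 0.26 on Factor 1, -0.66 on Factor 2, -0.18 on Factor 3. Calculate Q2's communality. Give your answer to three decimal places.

h² = 0.26² + (-0.66)² + (-0.18)² = 0.0676 + 0.4356 + 0.0324 = 0.5356

0.536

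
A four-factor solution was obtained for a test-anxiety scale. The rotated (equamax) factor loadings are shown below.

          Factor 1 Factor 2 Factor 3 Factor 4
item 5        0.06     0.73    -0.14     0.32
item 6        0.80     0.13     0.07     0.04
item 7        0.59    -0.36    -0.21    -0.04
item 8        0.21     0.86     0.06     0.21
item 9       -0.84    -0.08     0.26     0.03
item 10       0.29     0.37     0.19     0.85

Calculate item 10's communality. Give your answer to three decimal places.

0.980

h² = 0.29² + 0.37² + 0.19² + 0.85² = 0.0841 + 0.1369 + 0.0361 + 0.7225 = 0.9796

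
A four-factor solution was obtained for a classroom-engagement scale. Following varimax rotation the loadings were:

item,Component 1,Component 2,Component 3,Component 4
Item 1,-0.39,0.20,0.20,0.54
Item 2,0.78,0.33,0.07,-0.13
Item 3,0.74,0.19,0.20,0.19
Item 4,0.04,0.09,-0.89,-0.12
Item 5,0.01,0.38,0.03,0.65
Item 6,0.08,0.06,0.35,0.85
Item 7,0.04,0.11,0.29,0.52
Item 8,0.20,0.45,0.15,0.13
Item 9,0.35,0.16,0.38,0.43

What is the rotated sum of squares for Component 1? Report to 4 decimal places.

SS loadings for Component 1 = (-0.39)² + 0.78² + 0.74² + 0.04² + 0.01² + 0.08² + 0.04² + 0.20² + 0.35² = 0.1521 + 0.6084 + 0.5476 + 0.0016 + 0.0001 + 0.0064 + 0.0016 + 0.0400 + 0.1225 = 1.4803

1.4803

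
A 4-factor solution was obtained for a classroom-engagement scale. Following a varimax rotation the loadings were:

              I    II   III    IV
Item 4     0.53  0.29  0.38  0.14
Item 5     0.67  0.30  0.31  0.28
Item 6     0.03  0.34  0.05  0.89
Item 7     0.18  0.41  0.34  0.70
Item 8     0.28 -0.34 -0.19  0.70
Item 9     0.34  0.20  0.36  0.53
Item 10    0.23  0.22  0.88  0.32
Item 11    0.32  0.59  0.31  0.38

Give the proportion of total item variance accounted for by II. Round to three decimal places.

SS loadings for II = 0.29² + 0.30² + 0.34² + 0.41² + (-0.34)² + 0.20² + 0.22² + 0.59² = 1.0099
Proportion of variance = 1.0099 / 8 = 0.1262.

0.126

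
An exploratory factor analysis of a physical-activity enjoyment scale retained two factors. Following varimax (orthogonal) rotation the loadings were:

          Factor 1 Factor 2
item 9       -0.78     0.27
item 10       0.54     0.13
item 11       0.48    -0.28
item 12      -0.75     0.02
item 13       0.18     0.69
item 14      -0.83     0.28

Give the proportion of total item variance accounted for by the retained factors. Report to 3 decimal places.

Communalities: 0.6813, 0.3085, 0.3088, 0.5629, 0.5085, 0.7673; Σh² = 3.1373.
Total variance with 6 standardized items is 6, so the solution explains 3.1373/6 = 0.5229.

0.523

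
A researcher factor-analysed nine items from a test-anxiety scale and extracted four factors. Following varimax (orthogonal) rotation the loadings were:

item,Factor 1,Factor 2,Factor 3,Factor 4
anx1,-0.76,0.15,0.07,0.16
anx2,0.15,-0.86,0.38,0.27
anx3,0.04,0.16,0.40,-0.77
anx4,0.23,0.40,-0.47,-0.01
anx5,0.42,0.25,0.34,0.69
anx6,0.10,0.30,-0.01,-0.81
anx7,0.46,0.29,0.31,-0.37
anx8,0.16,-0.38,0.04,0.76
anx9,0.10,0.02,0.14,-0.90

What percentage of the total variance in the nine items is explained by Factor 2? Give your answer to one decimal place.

SS loadings for Factor 2 = 0.15² + (-0.86)² + 0.16² + 0.40² + 0.25² + 0.30² + 0.29² + (-0.38)² + 0.02² = 1.3291
With 9 standardized items, total variance = 9. Proportion = 1.3291/9 = 0.1477 → 14.77%.

14.8%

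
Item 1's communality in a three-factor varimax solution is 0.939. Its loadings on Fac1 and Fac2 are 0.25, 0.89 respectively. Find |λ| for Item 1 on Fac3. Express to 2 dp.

Under orthogonal rotation h² = Σλ², so λ_Fac3² = h² − (0.8546) = 0.939 − 0.8546 = 0.0844.
|λ| = √0.0844 = 0.2905.

0.29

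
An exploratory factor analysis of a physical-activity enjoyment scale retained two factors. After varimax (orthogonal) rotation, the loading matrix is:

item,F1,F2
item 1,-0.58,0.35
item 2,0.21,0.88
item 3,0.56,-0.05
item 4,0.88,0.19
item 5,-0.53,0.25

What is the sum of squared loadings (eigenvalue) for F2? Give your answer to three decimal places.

0.998

SS loadings for F2 = 0.35² + 0.88² + (-0.05)² + 0.19² + 0.25² = 0.1225 + 0.7744 + 0.0025 + 0.0361 + 0.0625 = 0.9980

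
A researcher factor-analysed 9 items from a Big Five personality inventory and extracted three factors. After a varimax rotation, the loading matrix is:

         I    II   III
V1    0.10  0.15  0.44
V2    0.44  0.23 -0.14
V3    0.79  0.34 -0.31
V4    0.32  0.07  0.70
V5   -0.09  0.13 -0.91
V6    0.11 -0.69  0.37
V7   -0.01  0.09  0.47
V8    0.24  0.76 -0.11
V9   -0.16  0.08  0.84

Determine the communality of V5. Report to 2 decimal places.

0.85

h² = (-0.09)² + 0.13² + (-0.91)² = 0.0081 + 0.0169 + 0.8281 = 0.8531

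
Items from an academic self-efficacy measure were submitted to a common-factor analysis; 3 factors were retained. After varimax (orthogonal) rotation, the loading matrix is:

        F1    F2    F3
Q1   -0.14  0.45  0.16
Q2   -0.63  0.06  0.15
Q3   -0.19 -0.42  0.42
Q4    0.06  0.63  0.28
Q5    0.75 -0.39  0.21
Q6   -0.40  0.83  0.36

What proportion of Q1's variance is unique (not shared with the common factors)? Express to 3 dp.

h² = (-0.14)² + 0.45² + 0.16² = 0.0196 + 0.2025 + 0.0256 = 0.2477
Uniqueness u² = 1 − h² = 1 − 0.2477 = 0.7523

0.752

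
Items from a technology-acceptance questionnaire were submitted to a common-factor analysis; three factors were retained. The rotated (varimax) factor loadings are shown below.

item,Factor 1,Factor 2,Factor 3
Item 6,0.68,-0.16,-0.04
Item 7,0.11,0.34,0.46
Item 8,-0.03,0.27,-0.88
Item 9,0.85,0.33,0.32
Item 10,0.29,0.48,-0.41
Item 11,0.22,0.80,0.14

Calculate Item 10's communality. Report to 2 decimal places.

0.48

h² = 0.29² + 0.48² + (-0.41)² = 0.0841 + 0.2304 + 0.1681 = 0.4826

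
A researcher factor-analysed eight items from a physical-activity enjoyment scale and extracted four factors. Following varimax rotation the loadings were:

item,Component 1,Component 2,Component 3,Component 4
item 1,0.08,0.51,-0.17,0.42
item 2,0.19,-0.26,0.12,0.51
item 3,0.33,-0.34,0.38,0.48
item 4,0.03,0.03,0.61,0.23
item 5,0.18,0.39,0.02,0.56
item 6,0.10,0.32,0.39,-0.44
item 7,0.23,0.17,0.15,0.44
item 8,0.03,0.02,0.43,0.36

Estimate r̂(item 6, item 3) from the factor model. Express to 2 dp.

-0.14

r̂ = Σ λ_i·λ_j across factors = (0.10)(0.33) + (0.32)(-0.34) + (0.39)(0.38) + (-0.44)(0.48)
  = +0.0330 -0.1088 +0.1482 -0.2112 = -0.1388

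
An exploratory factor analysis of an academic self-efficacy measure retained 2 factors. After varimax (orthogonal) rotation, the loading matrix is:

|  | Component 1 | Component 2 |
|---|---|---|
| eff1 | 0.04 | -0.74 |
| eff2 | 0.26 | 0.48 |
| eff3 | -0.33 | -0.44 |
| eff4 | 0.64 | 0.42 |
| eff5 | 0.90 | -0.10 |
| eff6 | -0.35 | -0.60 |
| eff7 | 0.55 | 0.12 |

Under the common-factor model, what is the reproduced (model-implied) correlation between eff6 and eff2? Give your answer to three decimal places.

r̂ = Σ λ_i·λ_j across factors = (-0.35)(0.26) + (-0.60)(0.48)
  = -0.0910 -0.2880 = -0.3790

-0.379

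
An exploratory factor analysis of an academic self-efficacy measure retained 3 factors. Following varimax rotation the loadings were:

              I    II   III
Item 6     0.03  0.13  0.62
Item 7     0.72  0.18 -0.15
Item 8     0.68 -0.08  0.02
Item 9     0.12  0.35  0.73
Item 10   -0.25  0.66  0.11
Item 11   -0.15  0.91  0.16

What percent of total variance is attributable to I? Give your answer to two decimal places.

SS loadings for I = 0.03² + 0.72² + 0.68² + 0.12² + (-0.25)² + (-0.15)² = 1.0811
With 6 standardized items, total variance = 6. Proportion = 1.0811/6 = 0.1802 → 18.02%.

18.02%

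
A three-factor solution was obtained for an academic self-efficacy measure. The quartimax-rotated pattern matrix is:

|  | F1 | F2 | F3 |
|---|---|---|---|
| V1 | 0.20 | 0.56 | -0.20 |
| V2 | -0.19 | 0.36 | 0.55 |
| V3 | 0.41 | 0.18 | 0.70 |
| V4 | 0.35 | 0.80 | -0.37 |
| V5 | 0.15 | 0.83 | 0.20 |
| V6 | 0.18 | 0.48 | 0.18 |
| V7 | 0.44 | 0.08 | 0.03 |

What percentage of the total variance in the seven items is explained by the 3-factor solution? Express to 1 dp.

SS loadings by factor: 0.6152, 2.0413, 1.0427; total = 3.6992.
Total variance with 7 standardized items is 7, so the solution explains 3.6992/7 = 0.5285 = 52.85%.

52.8%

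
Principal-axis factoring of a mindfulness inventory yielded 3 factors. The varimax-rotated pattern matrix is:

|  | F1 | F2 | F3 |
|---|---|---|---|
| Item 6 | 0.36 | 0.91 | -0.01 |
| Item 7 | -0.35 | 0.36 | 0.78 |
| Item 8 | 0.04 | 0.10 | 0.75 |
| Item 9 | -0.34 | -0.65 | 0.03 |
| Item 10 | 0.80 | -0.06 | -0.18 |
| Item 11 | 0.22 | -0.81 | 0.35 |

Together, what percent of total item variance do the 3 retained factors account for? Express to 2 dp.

73.91%

SS loadings by factor: 1.0577, 2.0499, 1.3268; total = 4.4344.
Total variance with 6 standardized items is 6, so the solution explains 4.4344/6 = 0.7391 = 73.91%.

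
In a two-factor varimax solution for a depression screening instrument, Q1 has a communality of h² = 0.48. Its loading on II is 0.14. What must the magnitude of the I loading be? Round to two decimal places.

Under orthogonal rotation h² = Σλ², so λ_I² = h² − (0.0196) = 0.48 − 0.0196 = 0.4604.
|λ| = √0.4604 = 0.6785.

0.68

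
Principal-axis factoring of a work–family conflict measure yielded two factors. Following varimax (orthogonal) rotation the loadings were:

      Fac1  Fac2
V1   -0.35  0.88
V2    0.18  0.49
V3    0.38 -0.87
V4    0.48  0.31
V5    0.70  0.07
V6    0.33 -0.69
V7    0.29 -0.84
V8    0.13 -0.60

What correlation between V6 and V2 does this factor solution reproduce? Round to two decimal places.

-0.28

r̂ = Σ λ_i·λ_j across factors = (0.33)(0.18) + (-0.69)(0.49)
  = +0.0594 -0.3381 = -0.2787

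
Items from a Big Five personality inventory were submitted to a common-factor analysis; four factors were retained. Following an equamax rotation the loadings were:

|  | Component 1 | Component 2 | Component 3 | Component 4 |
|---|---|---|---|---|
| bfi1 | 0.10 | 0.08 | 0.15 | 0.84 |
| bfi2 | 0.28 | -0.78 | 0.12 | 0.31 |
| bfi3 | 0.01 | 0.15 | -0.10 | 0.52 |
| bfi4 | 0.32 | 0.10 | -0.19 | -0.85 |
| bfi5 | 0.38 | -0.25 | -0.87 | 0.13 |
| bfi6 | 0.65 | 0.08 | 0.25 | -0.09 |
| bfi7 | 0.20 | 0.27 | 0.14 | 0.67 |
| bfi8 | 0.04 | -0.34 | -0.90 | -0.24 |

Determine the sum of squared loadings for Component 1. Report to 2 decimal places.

0.80

SS loadings for Component 1 = 0.10² + 0.28² + 0.01² + 0.32² + 0.38² + 0.65² + 0.20² + 0.04² = 0.0100 + 0.0784 + 0.0001 + 0.1024 + 0.1444 + 0.4225 + 0.0400 + 0.0016 = 0.7994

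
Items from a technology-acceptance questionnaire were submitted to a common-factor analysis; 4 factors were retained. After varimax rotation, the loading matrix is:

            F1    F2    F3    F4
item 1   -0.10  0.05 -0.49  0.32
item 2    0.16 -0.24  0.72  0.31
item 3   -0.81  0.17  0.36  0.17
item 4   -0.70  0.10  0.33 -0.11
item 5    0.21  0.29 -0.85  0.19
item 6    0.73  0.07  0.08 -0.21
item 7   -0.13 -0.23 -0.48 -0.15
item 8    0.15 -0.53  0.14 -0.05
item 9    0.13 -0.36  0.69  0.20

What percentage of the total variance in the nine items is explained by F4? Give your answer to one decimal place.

SS loadings for F4 = 0.32² + 0.31² + 0.17² + (-0.11)² + 0.19² + (-0.21)² + (-0.15)² + (-0.05)² + 0.20² = 0.3847
With 9 standardized items, total variance = 9. Proportion = 0.3847/9 = 0.0427 → 4.27%.

4.3%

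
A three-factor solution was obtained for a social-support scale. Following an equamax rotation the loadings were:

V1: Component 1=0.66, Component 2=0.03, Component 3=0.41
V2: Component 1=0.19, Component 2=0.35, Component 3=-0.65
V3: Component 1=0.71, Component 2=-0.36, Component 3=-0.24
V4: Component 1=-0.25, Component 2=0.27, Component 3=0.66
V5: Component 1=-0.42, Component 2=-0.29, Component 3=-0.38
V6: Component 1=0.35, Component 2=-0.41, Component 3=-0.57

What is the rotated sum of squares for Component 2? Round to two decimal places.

0.58

SS loadings for Component 2 = 0.03² + 0.35² + (-0.36)² + 0.27² + (-0.29)² + (-0.41)² = 0.0009 + 0.1225 + 0.1296 + 0.0729 + 0.0841 + 0.1681 = 0.5781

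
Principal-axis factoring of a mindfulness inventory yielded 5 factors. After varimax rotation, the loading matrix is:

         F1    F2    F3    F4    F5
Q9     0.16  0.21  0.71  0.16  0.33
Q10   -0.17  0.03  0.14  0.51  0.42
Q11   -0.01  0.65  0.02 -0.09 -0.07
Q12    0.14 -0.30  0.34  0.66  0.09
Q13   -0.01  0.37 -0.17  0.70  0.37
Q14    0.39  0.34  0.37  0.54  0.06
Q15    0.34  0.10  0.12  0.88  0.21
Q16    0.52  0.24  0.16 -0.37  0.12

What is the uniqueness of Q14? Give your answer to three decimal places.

h² = 0.39² + 0.34² + 0.37² + 0.54² + 0.06² = 0.1521 + 0.1156 + 0.1369 + 0.2916 + 0.0036 = 0.6998
Uniqueness u² = 1 − h² = 1 − 0.6998 = 0.3002

0.300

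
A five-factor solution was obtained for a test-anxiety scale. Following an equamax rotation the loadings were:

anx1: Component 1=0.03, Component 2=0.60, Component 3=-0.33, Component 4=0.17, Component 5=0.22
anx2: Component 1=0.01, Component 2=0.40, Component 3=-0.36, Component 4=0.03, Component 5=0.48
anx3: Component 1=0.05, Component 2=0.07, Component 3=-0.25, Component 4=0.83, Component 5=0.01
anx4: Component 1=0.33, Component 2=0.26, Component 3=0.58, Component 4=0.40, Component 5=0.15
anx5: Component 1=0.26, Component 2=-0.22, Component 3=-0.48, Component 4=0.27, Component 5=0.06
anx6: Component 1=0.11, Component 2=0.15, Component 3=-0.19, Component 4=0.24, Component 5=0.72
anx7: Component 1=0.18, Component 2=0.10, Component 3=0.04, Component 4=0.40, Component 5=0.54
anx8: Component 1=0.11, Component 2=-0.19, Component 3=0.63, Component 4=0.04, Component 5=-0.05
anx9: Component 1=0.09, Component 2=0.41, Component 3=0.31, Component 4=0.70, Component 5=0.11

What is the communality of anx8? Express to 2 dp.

h² = 0.11² + (-0.19)² + 0.63² + 0.04² + (-0.05)² = 0.0121 + 0.0361 + 0.3969 + 0.0016 + 0.0025 = 0.4492

0.45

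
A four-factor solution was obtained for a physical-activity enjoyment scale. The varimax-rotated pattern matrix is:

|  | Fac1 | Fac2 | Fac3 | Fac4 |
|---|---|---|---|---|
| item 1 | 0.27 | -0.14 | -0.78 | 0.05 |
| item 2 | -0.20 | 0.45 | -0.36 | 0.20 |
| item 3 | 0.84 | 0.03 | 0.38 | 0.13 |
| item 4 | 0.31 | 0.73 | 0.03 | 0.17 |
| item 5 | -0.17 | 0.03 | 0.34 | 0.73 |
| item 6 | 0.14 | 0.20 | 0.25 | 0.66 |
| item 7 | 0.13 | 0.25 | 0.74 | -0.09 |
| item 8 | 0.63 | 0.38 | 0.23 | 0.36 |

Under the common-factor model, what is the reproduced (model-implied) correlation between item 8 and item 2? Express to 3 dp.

0.034

r̂ = Σ λ_i·λ_j across factors = (0.63)(-0.20) + (0.38)(0.45) + (0.23)(-0.36) + (0.36)(0.20)
  = -0.1260 +0.1710 -0.0828 +0.0720 = 0.0342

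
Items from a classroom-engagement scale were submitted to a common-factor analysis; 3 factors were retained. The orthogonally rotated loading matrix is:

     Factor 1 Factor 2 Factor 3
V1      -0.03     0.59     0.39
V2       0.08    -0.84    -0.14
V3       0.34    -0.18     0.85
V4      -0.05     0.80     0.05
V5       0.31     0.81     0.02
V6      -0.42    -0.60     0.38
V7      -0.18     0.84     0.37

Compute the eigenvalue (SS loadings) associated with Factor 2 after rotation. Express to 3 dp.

3.448

SS loadings for Factor 2 = 0.59² + (-0.84)² + (-0.18)² + 0.80² + 0.81² + (-0.60)² + 0.84² = 0.3481 + 0.7056 + 0.0324 + 0.6400 + 0.6561 + 0.3600 + 0.7056 = 3.4478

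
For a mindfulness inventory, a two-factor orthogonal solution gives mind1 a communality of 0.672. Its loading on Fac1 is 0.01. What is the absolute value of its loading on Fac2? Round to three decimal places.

0.820

Under orthogonal rotation h² = Σλ², so λ_Fac2² = h² − (0.0001) = 0.672 − 0.0001 = 0.6719.
|λ| = √0.6719 = 0.8197.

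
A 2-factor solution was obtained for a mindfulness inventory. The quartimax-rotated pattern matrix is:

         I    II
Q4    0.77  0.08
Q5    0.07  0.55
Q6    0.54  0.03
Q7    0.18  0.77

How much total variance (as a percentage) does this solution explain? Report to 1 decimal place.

45.6%

SS loadings by factor: 0.9218, 0.9027; total = 1.8245.
Total variance with 4 standardized items is 4, so the solution explains 1.8245/4 = 0.4561 = 45.61%.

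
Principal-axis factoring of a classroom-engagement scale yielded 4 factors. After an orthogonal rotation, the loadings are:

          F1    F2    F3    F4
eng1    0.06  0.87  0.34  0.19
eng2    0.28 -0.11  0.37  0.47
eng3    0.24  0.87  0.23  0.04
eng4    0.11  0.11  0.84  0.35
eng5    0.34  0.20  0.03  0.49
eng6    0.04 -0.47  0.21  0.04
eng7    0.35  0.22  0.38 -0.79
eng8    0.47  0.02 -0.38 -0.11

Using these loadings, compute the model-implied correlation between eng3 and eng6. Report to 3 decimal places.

-0.349

r̂ = Σ λ_i·λ_j across factors = (0.24)(0.04) + (0.87)(-0.47) + (0.23)(0.21) + (0.04)(0.04)
  = +0.0096 -0.4089 +0.0483 +0.0016 = -0.3494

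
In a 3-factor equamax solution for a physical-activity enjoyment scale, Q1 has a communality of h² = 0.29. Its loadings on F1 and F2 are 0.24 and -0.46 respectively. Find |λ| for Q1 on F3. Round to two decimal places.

Under orthogonal rotation h² = Σλ², so λ_F3² = h² − (0.2692) = 0.29 − 0.2692 = 0.0208.
|λ| = √0.0208 = 0.1442.

0.14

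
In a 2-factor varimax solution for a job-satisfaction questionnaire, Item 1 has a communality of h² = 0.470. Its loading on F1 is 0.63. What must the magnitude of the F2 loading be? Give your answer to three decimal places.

Under orthogonal rotation h² = Σλ², so λ_F2² = h² − (0.3969) = 0.470 − 0.3969 = 0.0731.
|λ| = √0.0731 = 0.2704.

0.270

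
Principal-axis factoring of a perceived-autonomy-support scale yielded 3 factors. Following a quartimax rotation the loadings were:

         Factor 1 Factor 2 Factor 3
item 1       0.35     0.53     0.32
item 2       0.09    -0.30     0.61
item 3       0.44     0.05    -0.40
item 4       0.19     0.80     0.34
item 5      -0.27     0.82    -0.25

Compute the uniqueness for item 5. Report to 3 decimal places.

h² = (-0.27)² + 0.82² + (-0.25)² = 0.0729 + 0.6724 + 0.0625 = 0.8078
Uniqueness u² = 1 − h² = 1 − 0.8078 = 0.1922

0.192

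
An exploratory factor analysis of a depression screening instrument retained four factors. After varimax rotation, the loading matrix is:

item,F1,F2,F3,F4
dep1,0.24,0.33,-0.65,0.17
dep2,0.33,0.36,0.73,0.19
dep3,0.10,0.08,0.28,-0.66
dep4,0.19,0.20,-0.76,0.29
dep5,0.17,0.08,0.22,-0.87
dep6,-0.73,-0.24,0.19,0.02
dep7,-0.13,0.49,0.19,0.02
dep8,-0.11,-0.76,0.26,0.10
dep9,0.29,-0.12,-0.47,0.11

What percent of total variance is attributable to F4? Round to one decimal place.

SS loadings for F4 = 0.17² + 0.19² + (-0.66)² + 0.29² + (-0.87)² + 0.02² + 0.02² + 0.10² + 0.11² = 1.3645
With 9 standardized items, total variance = 9. Proportion = 1.3645/9 = 0.1516 → 15.16%.

15.2%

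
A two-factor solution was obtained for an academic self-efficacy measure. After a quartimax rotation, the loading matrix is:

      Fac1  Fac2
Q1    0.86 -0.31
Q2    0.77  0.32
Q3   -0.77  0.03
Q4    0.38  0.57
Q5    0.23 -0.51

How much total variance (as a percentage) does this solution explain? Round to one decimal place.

58.1%

Communalities: 0.8357, 0.6953, 0.5938, 0.4693, 0.3130; Σh² = 2.9071.
Total variance with 5 standardized items is 5, so the solution explains 2.9071/5 = 0.5814 = 58.14%.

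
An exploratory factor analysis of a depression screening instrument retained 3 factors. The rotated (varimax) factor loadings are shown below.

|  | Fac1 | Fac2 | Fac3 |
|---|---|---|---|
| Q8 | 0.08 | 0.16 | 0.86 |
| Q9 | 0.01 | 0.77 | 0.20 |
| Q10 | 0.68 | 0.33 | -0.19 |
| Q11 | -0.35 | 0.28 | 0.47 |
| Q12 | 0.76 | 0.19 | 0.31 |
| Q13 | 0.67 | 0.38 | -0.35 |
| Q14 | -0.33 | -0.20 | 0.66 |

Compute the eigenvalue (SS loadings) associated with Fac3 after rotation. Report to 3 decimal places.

1.691

SS loadings for Fac3 = 0.86² + 0.20² + (-0.19)² + 0.47² + 0.31² + (-0.35)² + 0.66² = 0.7396 + 0.0400 + 0.0361 + 0.2209 + 0.0961 + 0.1225 + 0.4356 = 1.6908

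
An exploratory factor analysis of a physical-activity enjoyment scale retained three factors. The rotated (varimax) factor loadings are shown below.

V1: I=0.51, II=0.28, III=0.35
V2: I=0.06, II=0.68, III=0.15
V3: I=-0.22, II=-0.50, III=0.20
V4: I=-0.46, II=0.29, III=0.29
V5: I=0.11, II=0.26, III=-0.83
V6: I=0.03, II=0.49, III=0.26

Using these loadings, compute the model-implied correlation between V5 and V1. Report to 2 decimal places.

-0.16

r̂ = Σ λ_i·λ_j across factors = (0.11)(0.51) + (0.26)(0.28) + (-0.83)(0.35)
  = +0.0561 +0.0728 -0.2905 = -0.1616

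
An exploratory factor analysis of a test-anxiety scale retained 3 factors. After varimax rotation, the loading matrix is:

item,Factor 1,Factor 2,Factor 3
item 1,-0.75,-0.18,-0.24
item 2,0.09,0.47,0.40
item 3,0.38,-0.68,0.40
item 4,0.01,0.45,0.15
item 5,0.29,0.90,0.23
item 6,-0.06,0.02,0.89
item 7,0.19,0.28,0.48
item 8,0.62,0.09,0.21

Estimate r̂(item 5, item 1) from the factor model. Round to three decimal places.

-0.435

r̂ = Σ λ_i·λ_j across factors = (0.29)(-0.75) + (0.90)(-0.18) + (0.23)(-0.24)
  = -0.2175 -0.1620 -0.0552 = -0.4347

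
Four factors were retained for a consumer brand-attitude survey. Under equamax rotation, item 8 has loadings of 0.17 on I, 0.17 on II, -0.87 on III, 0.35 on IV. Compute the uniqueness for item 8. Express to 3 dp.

h² = 0.17² + 0.17² + (-0.87)² + 0.35² = 0.0289 + 0.0289 + 0.7569 + 0.1225 = 0.9372
Uniqueness u² = 1 − h² = 1 − 0.9372 = 0.0628

0.063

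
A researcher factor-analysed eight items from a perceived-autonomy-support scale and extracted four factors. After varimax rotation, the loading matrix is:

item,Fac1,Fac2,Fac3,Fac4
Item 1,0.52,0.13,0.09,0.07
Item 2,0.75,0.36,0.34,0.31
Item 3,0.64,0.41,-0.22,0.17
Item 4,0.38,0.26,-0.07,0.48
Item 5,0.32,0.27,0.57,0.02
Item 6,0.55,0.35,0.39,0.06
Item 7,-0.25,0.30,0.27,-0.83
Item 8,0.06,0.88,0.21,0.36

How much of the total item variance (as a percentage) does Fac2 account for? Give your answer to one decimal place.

SS loadings for Fac2 = 0.13² + 0.36² + 0.41² + 0.26² + 0.27² + 0.35² + 0.30² + 0.88² = 1.4420
With 8 standardized items, total variance = 8. Proportion = 1.4420/8 = 0.1802 → 18.02%.

18.0%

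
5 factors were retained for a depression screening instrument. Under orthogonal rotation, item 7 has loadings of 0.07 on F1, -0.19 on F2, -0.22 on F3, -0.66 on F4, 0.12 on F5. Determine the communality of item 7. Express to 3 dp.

h² = 0.07² + (-0.19)² + (-0.22)² + (-0.66)² + 0.12² = 0.0049 + 0.0361 + 0.0484 + 0.4356 + 0.0144 = 0.5394

0.539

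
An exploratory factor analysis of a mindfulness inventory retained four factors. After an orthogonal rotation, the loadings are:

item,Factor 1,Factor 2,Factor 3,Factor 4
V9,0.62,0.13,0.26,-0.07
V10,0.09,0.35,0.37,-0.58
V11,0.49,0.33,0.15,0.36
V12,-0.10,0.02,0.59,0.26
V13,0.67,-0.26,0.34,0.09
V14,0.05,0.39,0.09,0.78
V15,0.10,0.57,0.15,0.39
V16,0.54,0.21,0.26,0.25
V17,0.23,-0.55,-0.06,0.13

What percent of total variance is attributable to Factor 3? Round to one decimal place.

8.8%

SS loadings for Factor 3 = 0.26² + 0.37² + 0.15² + 0.59² + 0.34² + 0.09² + 0.15² + 0.26² + (-0.06)² = 0.7925
With 9 standardized items, total variance = 9. Proportion = 0.7925/9 = 0.0881 → 8.81%.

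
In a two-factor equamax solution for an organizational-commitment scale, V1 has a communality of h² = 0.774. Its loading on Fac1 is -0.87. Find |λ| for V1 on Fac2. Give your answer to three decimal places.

0.131

Under orthogonal rotation h² = Σλ², so λ_Fac2² = h² − (0.7569) = 0.774 − 0.7569 = 0.0171.
|λ| = √0.0171 = 0.1308.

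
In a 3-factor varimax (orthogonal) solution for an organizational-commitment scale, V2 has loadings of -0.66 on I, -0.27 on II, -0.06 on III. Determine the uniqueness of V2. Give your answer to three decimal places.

h² = (-0.66)² + (-0.27)² + (-0.06)² = 0.4356 + 0.0729 + 0.0036 = 0.5121
Uniqueness u² = 1 − h² = 1 − 0.5121 = 0.4879

0.488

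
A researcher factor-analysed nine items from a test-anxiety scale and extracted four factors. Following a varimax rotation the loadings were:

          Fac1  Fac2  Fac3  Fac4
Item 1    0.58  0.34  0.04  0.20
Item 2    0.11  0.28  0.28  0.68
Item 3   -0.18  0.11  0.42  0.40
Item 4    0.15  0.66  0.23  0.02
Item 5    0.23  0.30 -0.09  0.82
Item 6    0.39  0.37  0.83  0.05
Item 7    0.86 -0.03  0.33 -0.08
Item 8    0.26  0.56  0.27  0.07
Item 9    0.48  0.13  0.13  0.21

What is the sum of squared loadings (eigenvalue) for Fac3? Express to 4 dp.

SS loadings for Fac3 = 0.04² + 0.28² + 0.42² + 0.23² + (-0.09)² + 0.83² + 0.33² + 0.27² + 0.13² = 0.0016 + 0.0784 + 0.1764 + 0.0529 + 0.0081 + 0.6889 + 0.1089 + 0.0729 + 0.0169 = 1.2050

1.2050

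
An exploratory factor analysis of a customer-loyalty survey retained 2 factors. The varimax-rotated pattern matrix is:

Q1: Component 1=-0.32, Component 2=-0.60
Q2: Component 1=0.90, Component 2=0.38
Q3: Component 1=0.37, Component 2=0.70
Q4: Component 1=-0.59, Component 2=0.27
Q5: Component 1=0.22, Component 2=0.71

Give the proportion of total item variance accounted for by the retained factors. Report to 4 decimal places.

0.6034

Communalities: 0.4624, 0.9544, 0.6269, 0.4210, 0.5525; Σh² = 3.0172.
Total variance with 5 standardized items is 5, so the solution explains 3.0172/5 = 0.6034.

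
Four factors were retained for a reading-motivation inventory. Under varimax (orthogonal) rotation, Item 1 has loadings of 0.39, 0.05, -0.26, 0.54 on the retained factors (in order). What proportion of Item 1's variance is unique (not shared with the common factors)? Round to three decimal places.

h² = 0.39² + 0.05² + (-0.26)² + 0.54² = 0.1521 + 0.0025 + 0.0676 + 0.2916 = 0.5138
Uniqueness u² = 1 − h² = 1 − 0.5138 = 0.4862

0.486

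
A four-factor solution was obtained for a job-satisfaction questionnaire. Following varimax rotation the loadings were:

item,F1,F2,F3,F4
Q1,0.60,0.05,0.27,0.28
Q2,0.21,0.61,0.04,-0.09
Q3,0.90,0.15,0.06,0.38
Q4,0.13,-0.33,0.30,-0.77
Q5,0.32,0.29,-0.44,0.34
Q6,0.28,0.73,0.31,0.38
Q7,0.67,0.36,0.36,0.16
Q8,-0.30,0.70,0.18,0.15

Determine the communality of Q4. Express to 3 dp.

0.809

h² = 0.13² + (-0.33)² + 0.30² + (-0.77)² = 0.0169 + 0.1089 + 0.0900 + 0.5929 = 0.8087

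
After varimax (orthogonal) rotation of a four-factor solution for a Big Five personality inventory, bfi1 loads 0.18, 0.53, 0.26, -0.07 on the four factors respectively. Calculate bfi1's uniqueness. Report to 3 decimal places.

h² = 0.18² + 0.53² + 0.26² + (-0.07)² = 0.0324 + 0.2809 + 0.0676 + 0.0049 = 0.3858
Uniqueness u² = 1 − h² = 1 − 0.3858 = 0.6142

0.614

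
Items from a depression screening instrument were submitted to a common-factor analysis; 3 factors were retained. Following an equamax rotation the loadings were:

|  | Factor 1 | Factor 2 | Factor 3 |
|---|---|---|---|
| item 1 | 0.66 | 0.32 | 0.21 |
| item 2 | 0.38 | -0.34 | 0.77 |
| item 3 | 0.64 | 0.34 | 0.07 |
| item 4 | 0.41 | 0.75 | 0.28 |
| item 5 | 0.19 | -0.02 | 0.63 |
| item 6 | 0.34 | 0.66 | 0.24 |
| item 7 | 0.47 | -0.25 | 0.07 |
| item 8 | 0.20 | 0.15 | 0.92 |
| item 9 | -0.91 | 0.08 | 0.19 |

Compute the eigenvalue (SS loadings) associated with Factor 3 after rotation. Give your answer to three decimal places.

2.062

SS loadings for Factor 3 = 0.21² + 0.77² + 0.07² + 0.28² + 0.63² + 0.24² + 0.07² + 0.92² + 0.19² = 0.0441 + 0.5929 + 0.0049 + 0.0784 + 0.3969 + 0.0576 + 0.0049 + 0.8464 + 0.0361 = 2.0622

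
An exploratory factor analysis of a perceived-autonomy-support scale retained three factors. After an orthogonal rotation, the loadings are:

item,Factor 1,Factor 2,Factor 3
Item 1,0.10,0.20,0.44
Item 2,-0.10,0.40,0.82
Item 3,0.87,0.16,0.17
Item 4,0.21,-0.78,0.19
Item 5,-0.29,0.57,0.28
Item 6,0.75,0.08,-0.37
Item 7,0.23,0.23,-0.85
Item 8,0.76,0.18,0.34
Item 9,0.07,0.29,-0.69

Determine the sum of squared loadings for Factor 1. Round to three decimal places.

2.103

SS loadings for Factor 1 = 0.10² + (-0.10)² + 0.87² + 0.21² + (-0.29)² + 0.75² + 0.23² + 0.76² + 0.07² = 0.0100 + 0.0100 + 0.7569 + 0.0441 + 0.0841 + 0.5625 + 0.0529 + 0.5776 + 0.0049 = 2.1030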